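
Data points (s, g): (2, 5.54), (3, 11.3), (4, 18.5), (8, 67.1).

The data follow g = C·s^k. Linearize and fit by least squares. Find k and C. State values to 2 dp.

k = 1.80, C = 1.57

Let Y = ln g. Fitting Y = k·ln s + ln C by least squares:
Σln s = 5.2575, Σ(ln s)² = 7.9333, Σln g = 11.2608, Σln s·ln g = 16.6420.
Equations: 7.9333·k + 5.2575·ln C = 16.6420;  5.2575·k + 4·ln C = 11.2608.
Slope k = (n·Σln s·ln g − Σln s·Σln g)/(n·Σ(ln s)² − (Σln s)²) = (4·16.6420 − 5.2575·11.2608)/4.0919 = 1.79979; ln C = (Σln g − k·Σln s)/n = 0.44959, so C = exp(0.44959) = 1.56766.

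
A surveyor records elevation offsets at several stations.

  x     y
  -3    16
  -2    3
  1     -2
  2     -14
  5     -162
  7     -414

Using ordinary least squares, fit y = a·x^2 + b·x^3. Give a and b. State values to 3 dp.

a = -1.348, b = -1.016

Entries of AᵀA: Σx^2·x^2 = 3140, Σx^2·x^3 = 19690, Σx^3·x^3 = 134132.
Moment sums: Σx^2·y = -24238, Σx^3·y = -162822.
So AᵀA·[a, b]ᵀ = Aᵀy: [[3140, 19690]; [19690, 134132]]·[a, b]ᵀ = [-24238, -162822]ᵀ.
det = 3140·134132 − 19690² = 33478380.
a = ((-24238)·134132 − 19690·(-162822))/33478380 = -11281559/8369595; b = (3140·(-162822) − 19690·(-24238))/33478380 = -1700743/1673919.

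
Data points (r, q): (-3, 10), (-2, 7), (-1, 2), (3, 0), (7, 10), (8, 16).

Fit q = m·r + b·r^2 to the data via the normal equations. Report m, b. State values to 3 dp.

m = -1.912, b = 0.487

Sums needed: Σr·r = 136, Σr·r^2 = 846, Σr^2·r^2 = 6676.
Right-hand side: Σr·q = 152, Σr^2·q = 1634.
Normal equations: [[136, 846]; [846, 6676]]·[m, b]ᵀ = [152, 1634]ᵀ.
Δ = 136·6676 − 846² = 192220.
m = (152·6676 − 846·1634)/192220 = -13129/6865; b = (136·1634 − 846·152)/192220 = 3344/6865.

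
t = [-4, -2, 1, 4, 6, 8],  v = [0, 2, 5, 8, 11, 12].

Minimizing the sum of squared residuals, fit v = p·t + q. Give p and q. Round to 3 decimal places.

The normal equations are: 137·p + 13·q = 195;  13·p + 6·q = 38.
Determinant 137·6 − 13² = 653.
p = (195·6 − 13·38)/653 = 676/653; q = (137·38 − 13·195)/653 = 2671/653.

p = 1.035, q = 4.090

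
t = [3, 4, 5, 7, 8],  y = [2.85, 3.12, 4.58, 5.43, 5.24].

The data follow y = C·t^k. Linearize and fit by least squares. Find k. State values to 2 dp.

k = 0.71

Let Y = ln y. Fitting Y = k·ln t + ln C by least squares:
Σln t = 8.1197, Σ(ln t)² = 13.8297, Σln y = 7.0551, Σln t·ln y = 11.9136.
Equations: 13.8297·k + 8.1197·ln C = 11.9136;  8.1197·k + 5·ln C = 7.0551.
Δ = 13.8297·5 − (8.1197)² = 3.2190; k = (11.9136·5 − 8.1197·7.0551)/3.2190 = 0.70917, ln C = (13.8297·7.0551 − 8.1197·11.9136)/3.2190 = 0.25938.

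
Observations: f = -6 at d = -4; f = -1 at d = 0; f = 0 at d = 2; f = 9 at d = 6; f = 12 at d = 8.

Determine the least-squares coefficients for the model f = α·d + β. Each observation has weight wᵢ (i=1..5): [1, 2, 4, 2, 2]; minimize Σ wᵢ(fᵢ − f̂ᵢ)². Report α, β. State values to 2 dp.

With design matrix M, MᵀWM = [[232, 32]; [32, 11]] and MᵀWf = [324, 34]ᵀ.
det = 232·11 − 32² = 1528.
α = (324·11 − 32·34)/1528 = 619/382; β = (232·34 − 32·324)/1528 = -310/191.

α = 1.62, β = -1.62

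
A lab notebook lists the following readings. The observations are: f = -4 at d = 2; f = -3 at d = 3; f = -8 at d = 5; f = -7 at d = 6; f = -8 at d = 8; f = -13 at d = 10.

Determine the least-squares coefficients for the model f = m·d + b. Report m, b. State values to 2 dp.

Normal-equation sums: Σd·d = 238, Σd = 34, Σ1 = 6.
Right-hand side: Σd·f = -293, Σf = -43.
Determinant 238·6 − 34² = 272.
m = ((-293)·6 − 34·(-43))/272 = -37/34; b = (238·(-43) − 34·(-293))/272 = -1.

m = -1.09, b = -1.00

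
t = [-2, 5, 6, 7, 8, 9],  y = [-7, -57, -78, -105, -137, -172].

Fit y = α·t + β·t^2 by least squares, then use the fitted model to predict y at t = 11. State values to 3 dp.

ŷ = -254.747

Entries of AᵀA: Σt·t = 259, Σt·t^2 = 1917, Σt^2·t^2 = 14995.
And Σt·y = -4118, Σt^2·y = -32106.
So AᵀA·[α, β]ᵀ = Aᵀy: [[259, 1917]; [1917, 14995]]·[α, β]ᵀ = [-4118, -32106]ᵀ.
Eliminating β: 14995·(row 1) − 1917·(row 2) gives 208816·α = 14995·(-4118) − 1917·(-32106) = -202208, so α = -12638/13051.
Then β = ((-32106) − 1917·(-12638/13051))/14995 = -26328/13051.
At t = 11: ŷ = (-12638/13051)·(11) + (-26328/13051)·(121) = -3324706/13051.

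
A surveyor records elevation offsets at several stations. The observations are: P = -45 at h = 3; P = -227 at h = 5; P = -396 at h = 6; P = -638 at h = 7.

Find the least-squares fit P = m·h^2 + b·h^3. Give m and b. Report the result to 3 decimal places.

m = 0.908, b = -1.989

From the data, Σh^2·h^2 = 4403, Σh^2·h^3 = 27951, Σh^3·h^3 = 180659.
Moment sums: Σh^2·P = -51598, Σh^3·P = -333960.
Eliminating b: 180659·(row 1) − 27951·(row 2) gives 14183176·m = 180659·(-51598) − 27951·(-333960) = 12872878, so m = 6436439/7091588.
Then b = ((-333960) − 27951·(6436439/7091588))/180659 = -2015013/1013084.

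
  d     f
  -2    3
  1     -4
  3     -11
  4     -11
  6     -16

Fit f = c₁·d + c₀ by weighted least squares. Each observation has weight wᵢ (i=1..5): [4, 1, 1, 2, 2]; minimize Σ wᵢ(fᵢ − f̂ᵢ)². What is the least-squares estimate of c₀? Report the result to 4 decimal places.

c₀ = -1.8716

Setting ∂/∂c₁ … = 0 gives: 130·c₁ + 16·c₀ = -341;  16·c₁ + 10·c₀ = -57.
(Σwᵢ·d·d = 130, Σwᵢ·d = 16, Σwᵢ·1 = 10, Σwᵢ·d·f = -341, Σwᵢ·f = -57.)
Eliminating c₀: 10·(row 1) − 16·(row 2) gives 1044·c₁ = 10·(-341) − 16·(-57) = -2498, so c₁ = -1249/522.
Then c₀ = ((-57) − 16·(-1249/522))/10 = -977/522.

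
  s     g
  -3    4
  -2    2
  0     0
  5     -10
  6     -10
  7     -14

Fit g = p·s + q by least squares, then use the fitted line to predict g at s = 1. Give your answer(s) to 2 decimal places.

Normal-equation sums: Σs·s = 123, Σs = 13, Σ1 = 6.
For Mᵀg: Σs·g = -224, Σg = -28.
Eliminating q: 6·(row 1) − 13·(row 2) gives 569·p = 6·(-224) − 13·(-28) = -980, so p = -980/569.
Then q = ((-28) − 13·(-980/569))/6 = -532/569.
At s = 1: ĝ = (-980/569)·(1) + (-532/569)·(1) = -1512/569.

ĝ = -2.66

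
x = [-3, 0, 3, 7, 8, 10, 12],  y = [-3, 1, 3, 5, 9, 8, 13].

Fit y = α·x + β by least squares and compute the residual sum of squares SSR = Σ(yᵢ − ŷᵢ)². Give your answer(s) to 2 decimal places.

Normal-equation sums: Σx·x = 375, Σx = 37, Σ1 = 7.
And Σx·y = 361, Σy = 36.
AᵀA·[α, β]ᵀ = Aᵀy becomes [[375, 37]; [37, 7]]·[α, β]ᵀ = [361, 36]ᵀ.
Δ = 375·7 − 37² = 1256.
α = (361·7 − 37·36)/1256 = 1195/1256; β = (375·36 − 37·361)/1256 = 143/1256.
Residuals: -163/628, 1113/1256, 5/157, -557/314, 1601/1256, -2045/1256, 1845/1256; SSR = 13105/1256.

SSR = 10.43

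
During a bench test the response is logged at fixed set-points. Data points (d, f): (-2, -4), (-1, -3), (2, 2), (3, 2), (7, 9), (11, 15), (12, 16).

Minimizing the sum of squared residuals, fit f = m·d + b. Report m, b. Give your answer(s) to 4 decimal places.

The normal system XᵀX·[m, b]ᵀ = Xᵀf is [[332, 32]; [32, 7]]·[m, b]ᵀ = [441, 37]ᵀ.
Determinant 332·7 − 32² = 1300.
m = (441·7 − 32·37)/1300 = 1903/1300; b = (332·37 − 32·441)/1300 = -457/325.

m = 1.4638, b = -1.4062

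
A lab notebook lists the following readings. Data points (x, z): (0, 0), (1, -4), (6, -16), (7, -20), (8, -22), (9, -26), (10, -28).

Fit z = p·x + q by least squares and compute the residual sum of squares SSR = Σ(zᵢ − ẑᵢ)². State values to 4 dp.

SSR = 2.6730

Sums needed: Σx·x = 331, Σx = 41, Σ1 = 7.
Moment sums: Σx·z = -930, Σz = -116.
Δ = 331·7 − 41² = 636.
p = ((-930)·7 − 41·(-116))/636 = -877/318; q = (331·(-116) − 41·(-930))/636 = -133/318.
Residuals: 133/318, -131/159, 307/318, -44/159, 51/106, -121/159, -1/318; SSR = 425/159.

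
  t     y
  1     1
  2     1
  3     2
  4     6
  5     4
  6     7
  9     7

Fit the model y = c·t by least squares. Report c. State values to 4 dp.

Entries of AᵀA: Σt·t = 172.
For Aᵀy: Σt·y = 158.
c = 158/172 = 0.918605.

c = 0.9186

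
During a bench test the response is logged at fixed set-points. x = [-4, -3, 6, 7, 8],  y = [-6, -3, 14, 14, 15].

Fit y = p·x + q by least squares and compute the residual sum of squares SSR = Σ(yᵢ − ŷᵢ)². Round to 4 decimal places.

SSR = 4.2122

Entries of MᵀM: Σx·x = 174, Σx = 14, Σ1 = 5.
For Mᵀy: Σx·y = 335, Σy = 34.
So MᵀM·[p, q]ᵀ = Mᵀy: [[174, 14]; [14, 5]]·[p, q]ᵀ = [335, 34]ᵀ.
Δ = 174·5 − 14² = 674.
p = (335·5 − 14·34)/674 = 1199/674; q = (174·34 − 14·335)/674 = 613/337.
Residuals: -237/337, 349/674, 508/337, -183/674, -354/337; SSR = 2839/674.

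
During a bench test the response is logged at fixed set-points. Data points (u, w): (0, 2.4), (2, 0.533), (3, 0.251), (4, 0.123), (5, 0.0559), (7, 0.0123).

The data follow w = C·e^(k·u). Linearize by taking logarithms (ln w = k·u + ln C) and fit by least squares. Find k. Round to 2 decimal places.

k = -0.75

Let Y = ln w. Fitting Y = k·u + ln C by least squares:
XᵀX = [[103.0000, 21.0000]; [21.0000, 6]], rhs = [-58.9957, -10.5140]ᵀ  (here Σu = 21.0000, Σ(u)² = 103.0000, Σln w = -10.5140, Σu·ln w = -58.9957).
Slope k = (n·Σu·ln w − Σu·Σln w)/(n·Σ(u)² − (Σu)²) = (6·-58.9957 − 21.0000·-10.5140)/177.0000 = -0.75243; ln C = (Σln w − k·Σu)/n = 0.88118.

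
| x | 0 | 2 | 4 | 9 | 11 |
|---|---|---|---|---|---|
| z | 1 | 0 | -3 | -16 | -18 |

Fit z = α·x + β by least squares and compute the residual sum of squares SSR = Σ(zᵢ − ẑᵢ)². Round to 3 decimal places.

SSR = 10.267

AᵀA·[α, β]ᵀ = Aᵀz reads: 222·α + 26·β = -354;  26·α + 5·β = -36.
(Σx·x = 222, Σx = 26, Σ1 = 5, Σx·z = -354, Σz = -36.)
Eliminating β: 5·(row 1) − 26·(row 2) gives 434·α = 5·(-354) − 26·(-36) = -834, so α = -417/217.
Then β = ((-36) − 26·(-417/217))/5 = 606/217.
Residuals: -389/217, 228/217, 411/217, -325/217, 75/217; SSR = 2228/217.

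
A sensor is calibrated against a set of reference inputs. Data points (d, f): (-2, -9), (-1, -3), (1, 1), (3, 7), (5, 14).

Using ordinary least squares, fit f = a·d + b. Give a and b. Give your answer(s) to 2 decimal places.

a = 3.08, b = -1.70

Setting ∂/∂a … = 0 gives: 40·a + 6·b = 113;  6·a + 5·b = 10.
Eliminating b: 5·(row 1) − 6·(row 2) gives 164·a = 5·113 − 6·10 = 505, so a = 505/164.
Then b = (10 − 6·(505/164))/5 = -139/82.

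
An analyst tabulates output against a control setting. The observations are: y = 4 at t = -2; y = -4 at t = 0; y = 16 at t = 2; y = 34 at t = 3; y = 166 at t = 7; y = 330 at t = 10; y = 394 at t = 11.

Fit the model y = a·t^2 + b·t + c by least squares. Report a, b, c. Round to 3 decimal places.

a = 3.005, b = 3.084, c = -2.585

From the data, Σt^2·t^2 = 27155, Σt^2·t = 2701, Σt^2 = 287, Σt·t = 287, Σt = 31, Σ1 = 7.
Right-hand side: Σt^2·y = 89194, Σt·y = 8922, Σy = 940.
Row-reducing yields a = 1361593/453081, b = 1397323/453081, c = -390384/151027.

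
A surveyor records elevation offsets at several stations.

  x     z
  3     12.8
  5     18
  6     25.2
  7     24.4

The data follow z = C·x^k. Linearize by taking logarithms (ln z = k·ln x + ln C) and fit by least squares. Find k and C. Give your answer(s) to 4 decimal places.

Let Y = ln z. Fitting Y = k·ln x + ln C by least squares:
XᵀX = [[10.7942, 6.4457]; [6.4457, 4]], rhs = [19.4508, 11.8612]ᵀ  (here Σln x = 6.4457, Σ(ln x)² = 10.7942, Σln z = 11.8612, Σln x·ln z = 19.4508).
Slope k = (n·Σln x·ln z − Σln x·Σln z)/(n·Σ(ln x)² − (Σln x)²) = (4·19.4508 − 6.4457·11.8612)/1.6295 = 0.82788; ln C = (Σln z − k·Σln x)/n = 1.63125, so C = exp(1.63125) = 5.11024.

k = 0.8279, C = 5.1102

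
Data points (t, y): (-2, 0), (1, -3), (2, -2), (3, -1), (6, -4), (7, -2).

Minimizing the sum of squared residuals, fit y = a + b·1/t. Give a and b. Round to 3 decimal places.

With design matrix A, AᵀA = [[6, 23/14]; [23/14, 2927/1764]] and Aᵀy = [-12, -37/7]ᵀ.
Determinant 6·(2927/1764) − (23/14)² = 4267/588.
a = ((-12)·(2927/1764) − (23/14)·(-37/7))/(4267/588) = -6602/4267; b = (6·(-37/7) − (23/14)·(-12))/(4267/588) = -7056/4267.

a = -1.547, b = -1.654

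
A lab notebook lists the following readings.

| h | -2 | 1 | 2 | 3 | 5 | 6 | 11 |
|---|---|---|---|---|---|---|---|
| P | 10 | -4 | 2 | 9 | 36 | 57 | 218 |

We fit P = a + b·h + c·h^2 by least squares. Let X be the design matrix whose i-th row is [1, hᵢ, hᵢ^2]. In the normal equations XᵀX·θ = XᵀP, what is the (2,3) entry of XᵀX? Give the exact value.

Row 2 ↔ basis h, column 3 ↔ basis h^2, so (XᵀX)_{2,3} = Σᵢ (h)·(h^2) = (-2)·(4) + (1)·(1) + (2)·(4) + (3)·(9) + (5)·(25) + (6)·(36) + (11)·(121) = 1700.

1700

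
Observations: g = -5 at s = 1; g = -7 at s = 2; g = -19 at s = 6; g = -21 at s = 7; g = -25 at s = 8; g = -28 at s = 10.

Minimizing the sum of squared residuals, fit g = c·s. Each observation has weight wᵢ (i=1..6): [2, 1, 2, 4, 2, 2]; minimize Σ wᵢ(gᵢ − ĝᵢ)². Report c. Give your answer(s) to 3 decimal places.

c = -2.990

From the data, Σwᵢ·s·s = 602.
For AᵀWg: Σwᵢ·s·g = -1800.
So AᵀWA·[c]ᵀ = AᵀWg: [[602]]·[c]ᵀ = [-1800]ᵀ.
Hence c = -1800 / 602 ≈ -2.99003.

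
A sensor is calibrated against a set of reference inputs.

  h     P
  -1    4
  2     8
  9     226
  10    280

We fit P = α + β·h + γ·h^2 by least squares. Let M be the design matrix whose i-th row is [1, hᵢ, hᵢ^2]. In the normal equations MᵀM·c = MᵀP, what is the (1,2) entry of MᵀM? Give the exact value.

Row 1 ↔ basis 1, column 2 ↔ basis h, so (MᵀM)_{1,2} = Σᵢ h = (1)·(-1) + (1)·(2) + (1)·(9) + (1)·(10) = 20.

20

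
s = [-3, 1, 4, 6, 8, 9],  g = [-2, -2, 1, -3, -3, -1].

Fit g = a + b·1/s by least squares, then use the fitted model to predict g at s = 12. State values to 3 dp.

ĝ = -1.686

Normal-equation sums: Σ1 = 6, Σ1/s = 95/72, Σ1/s·1/s = 6373/5184.
For Mᵀg: Σg = -10, Σ1/s·g = -149/72.
Normal equations: [[6, 95/72]; [95/72, 6373/5184]]·[a, b]ᵀ = [-10, -149/72]ᵀ.
Δ = 6·(6373/5184) − (95/72)² = 29213/5184.
a = ((-10)·(6373/5184) − (95/72)·(-149/72))/(29213/5184) = -49575/29213; b = (6·(-149/72) − (95/72)·(-10))/(29213/5184) = 4032/29213.
At s = 12: ĝ = (-49575/29213)·(1) + (4032/29213)·(1/12) = -49239/29213.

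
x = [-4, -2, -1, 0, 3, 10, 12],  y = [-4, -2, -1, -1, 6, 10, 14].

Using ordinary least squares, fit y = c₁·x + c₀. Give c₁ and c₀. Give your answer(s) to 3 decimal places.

Compute the Gram sums: Σx·x = 274, Σx = 18, Σ1 = 7.
And Σx·y = 307, Σy = 22.
MᵀM·[c₁, c₀]ᵀ = Mᵀy becomes [[274, 18]; [18, 7]]·[c₁, c₀]ᵀ = [307, 22]ᵀ.
Eliminating c₀: 7·(row 1) − 18·(row 2) gives 1594·c₁ = 7·307 − 18·22 = 1753, so c₁ = 1753/1594.
Then c₀ = (22 − 18·(1753/1594))/7 = 251/797.

c₁ = 1.100, c₀ = 0.315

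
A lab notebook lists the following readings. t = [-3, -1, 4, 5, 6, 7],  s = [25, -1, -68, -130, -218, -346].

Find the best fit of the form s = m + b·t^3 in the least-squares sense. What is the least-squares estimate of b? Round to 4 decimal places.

Normal-equation sums: Σ1 = 6, Σt^3 = 720, Σt^3·t^3 = 184756.
And Σs = -738, Σt^3·s = -187042.
XᵀX·[m, b]ᵀ = Xᵀs becomes [[6, 720]; [720, 184756]]·[m, b]ᵀ = [-738, -187042]ᵀ.
Eliminating b: 184756·(row 1) − 720·(row 2) gives 590136·m = 184756·(-738) − 720·(-187042) = -1679688, so m = -69987/24589.
Then b = ((-187042) − 720·(-69987/24589))/184756 = -49241/49178.

b = -1.0013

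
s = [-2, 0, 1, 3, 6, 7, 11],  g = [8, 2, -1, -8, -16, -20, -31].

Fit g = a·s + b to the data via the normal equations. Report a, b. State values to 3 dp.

Setting ∂/∂a … = 0 gives: 220·a + 26·b = -618;  26·a + 7·b = -66.
Δ = 220·7 − 26² = 864.
a = ((-618)·7 − 26·(-66))/864 = -145/48; b = (220·(-66) − 26·(-618))/864 = 43/24.

a = -3.021, b = 1.792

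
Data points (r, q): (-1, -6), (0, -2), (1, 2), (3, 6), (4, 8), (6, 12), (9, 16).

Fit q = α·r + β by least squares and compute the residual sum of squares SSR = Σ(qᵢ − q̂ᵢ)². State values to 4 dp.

SSR = 13.1985

With design matrix X, XᵀX = [[144, 22]; [22, 7]] and Xᵀq = [274, 36]ᵀ.
Determinant 144·7 − 22² = 524.
α = (274·7 − 22·36)/524 = 563/262; β = (144·36 − 22·274)/524 = -211/131.
Residuals: -587/262, -51/131, 383/262, 305/262, 133/131, 94/131, -453/262; SSR = 1729/131.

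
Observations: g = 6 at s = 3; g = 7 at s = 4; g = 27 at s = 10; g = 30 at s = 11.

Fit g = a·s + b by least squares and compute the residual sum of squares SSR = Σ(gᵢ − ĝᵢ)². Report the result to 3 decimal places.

SSR = 2.280

Compute the Gram sums: Σs·s = 246, Σs = 28, Σ1 = 4.
For Xᵀg: Σs·g = 646, Σg = 70.
So XᵀX·[a, b]ᵀ = Xᵀg: [[246, 28]; [28, 4]]·[a, b]ᵀ = [646, 70]ᵀ.
det = 246·4 − 28² = 200.
a = (646·4 − 28·70)/200 = 78/25; b = (246·70 − 28·646)/200 = -217/50.
Residuals: 49/50, -57/50, 7/50, 1/50; SSR = 57/25.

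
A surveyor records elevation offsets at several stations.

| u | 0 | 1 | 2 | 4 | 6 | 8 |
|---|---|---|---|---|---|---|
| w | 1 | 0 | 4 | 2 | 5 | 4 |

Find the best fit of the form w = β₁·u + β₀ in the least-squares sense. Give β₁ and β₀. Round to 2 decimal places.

The normal system AᵀA·[β₁, β₀]ᵀ = Aᵀw is [[121, 21]; [21, 6]]·[β₁, β₀]ᵀ = [78, 16]ᵀ.
Eliminating β₀: 6·(row 1) − 21·(row 2) gives 285·β₁ = 6·78 − 21·16 = 132, so β₁ = 44/95.
Then β₀ = (16 − 21·(44/95))/6 = 298/285.

β₁ = 0.46, β₀ = 1.05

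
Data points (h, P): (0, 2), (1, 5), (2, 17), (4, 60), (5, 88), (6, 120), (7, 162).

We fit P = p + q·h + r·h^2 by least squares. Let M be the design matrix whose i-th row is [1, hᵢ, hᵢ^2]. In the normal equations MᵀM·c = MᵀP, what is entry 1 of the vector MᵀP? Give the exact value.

Entry 1 ↔ basis 1, so (MᵀP)_{1} = Σᵢ Pᵢ = (1)·(2) + (1)·(5) + (1)·(17) + (1)·(60) + (1)·(88) + (1)·(120) + (1)·(162) = 454.

454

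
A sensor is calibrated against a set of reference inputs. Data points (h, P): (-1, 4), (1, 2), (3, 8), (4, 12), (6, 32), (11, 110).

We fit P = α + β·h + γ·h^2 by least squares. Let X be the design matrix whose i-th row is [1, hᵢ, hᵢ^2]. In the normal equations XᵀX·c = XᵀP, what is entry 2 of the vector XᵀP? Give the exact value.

Entry 2 ↔ basis h, so (XᵀP)_{2} = Σᵢ (h)·Pᵢ = (-1)·(4) + (1)·(2) + (3)·(8) + (4)·(12) + (6)·(32) + (11)·(110) = 1472.

1472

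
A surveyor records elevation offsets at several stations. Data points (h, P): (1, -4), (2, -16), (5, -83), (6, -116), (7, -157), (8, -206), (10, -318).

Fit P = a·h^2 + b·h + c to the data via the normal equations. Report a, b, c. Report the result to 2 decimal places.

a = -3.09, b = -0.79, c = -0.96

Entries of AᵀA: Σh^2·h^2 = 18435, Σh^2·h = 2205, Σh^2 = 279, Σh·h = 279, Σh = 39, Σ1 = 7.
For AᵀP: Σh^2·P = -58996, Σh·P = -7074, ΣP = -900.
Solving the 3×3 system (Gaussian elimination) gives a = -5647/1827, b = -4342/5481, c = -1763/1827.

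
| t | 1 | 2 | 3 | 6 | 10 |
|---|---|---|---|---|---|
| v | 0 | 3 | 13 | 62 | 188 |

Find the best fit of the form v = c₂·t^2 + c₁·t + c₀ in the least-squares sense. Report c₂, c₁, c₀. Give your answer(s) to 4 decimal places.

c₂ = 2.1036, c₁ = -2.2318, c₀ = -0.0881

The normal equations are: 11394·c₂ + 1252·c₁ + 150·c₀ = 21161;  1252·c₂ + 150·c₁ + 22·c₀ = 2297;  150·c₂ + 22·c₁ + 5·c₀ = 266.
(Σt^2·t^2 = 11394, Σt^2·t = 1252, Σt^2 = 150, Σt·t = 150, Σt = 22, Σ1 = 5, Σt^2·v = 21161, Σt·v = 2297, Σv = 266.)
Inverting the 3×3 Gram matrix, [c₂, c₁, c₀]ᵀ = [85705/40742, -90929/40742, -138/1567]ᵀ.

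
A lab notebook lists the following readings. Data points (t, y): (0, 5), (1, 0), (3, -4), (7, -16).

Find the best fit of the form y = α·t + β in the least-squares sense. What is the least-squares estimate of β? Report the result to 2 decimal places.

Entries of XᵀX: Σt·t = 59, Σt = 11, Σ1 = 4.
For Xᵀy: Σt·y = -124, Σy = -15.
So XᵀX·[α, β]ᵀ = Xᵀy: [[59, 11]; [11, 4]]·[α, β]ᵀ = [-124, -15]ᵀ.
Δ = 59·4 − 11² = 115.
α = ((-124)·4 − 11·(-15))/115 = -331/115; β = (59·(-15) − 11·(-124))/115 = 479/115.

β = 4.17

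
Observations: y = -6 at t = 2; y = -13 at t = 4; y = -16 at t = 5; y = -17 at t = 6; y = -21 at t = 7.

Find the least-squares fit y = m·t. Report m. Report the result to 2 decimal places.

Normal-equation sums: Σt·t = 130.
For Xᵀy: Σt·y = -393.
Hence m = -393 / 130 ≈ -3.02308.

m = -3.02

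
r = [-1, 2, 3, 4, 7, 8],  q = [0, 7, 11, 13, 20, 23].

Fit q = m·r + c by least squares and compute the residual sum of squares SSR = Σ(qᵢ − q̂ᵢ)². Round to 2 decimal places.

SSR = 1.28

Forming AᵀA = [[143, 23]; [23, 6]] and Aᵀq = [423, 74]ᵀ gives AᵀA·[m, c]ᵀ = Aᵀq.
Eliminating c: 6·(row 1) − 23·(row 2) gives 329·m = 6·423 − 23·74 = 836, so m = 836/329.
Then c = (74 − 23·(836/329))/6 = 853/329.
Residuals: -17/329, -222/329, 258/329, 80/329, -125/329, 26/329; SSR = 422/329.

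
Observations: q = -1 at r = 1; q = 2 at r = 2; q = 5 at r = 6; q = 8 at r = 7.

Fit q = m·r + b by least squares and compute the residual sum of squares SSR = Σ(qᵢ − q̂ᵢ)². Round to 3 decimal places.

With design matrix X, XᵀX = [[90, 16]; [16, 4]] and Xᵀq = [89, 14]ᵀ.
det = 90·4 − 16² = 104.
m = (89·4 − 16·14)/104 = 33/26; b = (90·14 − 16·89)/104 = -41/26.
Residuals: -9/13, 27/26, -27/26, 9/13; SSR = 81/26.

SSR = 3.115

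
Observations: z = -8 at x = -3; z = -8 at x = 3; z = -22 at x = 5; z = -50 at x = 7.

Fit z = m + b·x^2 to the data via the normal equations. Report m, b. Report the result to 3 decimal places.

m = 2.030, b = -1.045

Compute the Gram sums: Σ1 = 4, Σx^2 = 92, Σx^2·x^2 = 3188.
Right-hand side: Σz = -88, Σx^2·z = -3144.
Normal equations: [[4, 92]; [92, 3188]]·[m, b]ᵀ = [-88, -3144]ᵀ.
det = 4·3188 − 92² = 4288.
m = ((-88)·3188 − 92·(-3144))/4288 = 136/67; b = (4·(-3144) − 92·(-88))/4288 = -70/67.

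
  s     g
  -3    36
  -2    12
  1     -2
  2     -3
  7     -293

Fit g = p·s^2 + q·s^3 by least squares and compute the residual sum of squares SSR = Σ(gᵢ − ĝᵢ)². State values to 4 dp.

Setting ∂/∂p … = 0 gives: 2515·p + 16565·q = -13999;  16565·p + 118507·q = -101593.
det = 2515·118507 − 16565² = 23645880.
p = ((-13999)·118507 − 16565·(-101593))/23645880 = 2988569/2955735; q = (2515·(-101593) − 16565·(-13999))/23645880 = -590324/591147.
Residuals: -20489/328415, -98416/2955735, -5948419/2955735, 930493/985245, -64576/2955735; SSR = 14623741/2955735.

SSR = 4.9476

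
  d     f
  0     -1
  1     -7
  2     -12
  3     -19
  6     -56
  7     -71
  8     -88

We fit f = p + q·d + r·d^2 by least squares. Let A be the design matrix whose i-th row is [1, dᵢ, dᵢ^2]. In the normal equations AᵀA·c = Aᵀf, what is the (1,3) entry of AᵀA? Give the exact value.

Row 1 ↔ basis 1, column 3 ↔ basis d^2, so (AᵀA)_{1,3} = Σᵢ d^2 = (1)·(0) + (1)·(1) + (1)·(4) + (1)·(9) + (1)·(36) + (1)·(49) + (1)·(64) = 163.

163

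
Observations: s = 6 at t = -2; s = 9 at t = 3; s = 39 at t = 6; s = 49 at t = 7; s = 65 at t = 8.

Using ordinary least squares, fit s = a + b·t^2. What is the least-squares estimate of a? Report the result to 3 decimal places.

a = 1.377

The normal equations are: 5·a + 162·b = 168;  162·a + 7890·b = 8070.
Eliminating b: 7890·(row 1) − 162·(row 2) gives 13206·a = 7890·168 − 162·8070 = 18180, so a = 3030/2201.
Then b = (8070 − 162·(3030/2201))/7890 = 2189/2201.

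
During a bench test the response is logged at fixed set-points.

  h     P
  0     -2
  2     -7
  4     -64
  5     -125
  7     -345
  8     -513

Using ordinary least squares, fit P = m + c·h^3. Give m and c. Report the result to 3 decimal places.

m = -0.268, c = -1.002

Forming AᵀA = [[6, 1052]; [1052, 399578]] and AᵀP = [-1056, -400768]ᵀ gives AᵀA·[m, c]ᵀ = AᵀP.
det = 6·399578 − 1052² = 1290764.
m = ((-1056)·399578 − 1052·(-400768))/1290764 = -86608/322691; c = (6·(-400768) − 1052·(-1056))/1290764 = -323424/322691.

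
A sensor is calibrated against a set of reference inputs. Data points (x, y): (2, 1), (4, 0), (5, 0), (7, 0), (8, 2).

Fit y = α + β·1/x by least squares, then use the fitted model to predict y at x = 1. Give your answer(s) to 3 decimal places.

From the data, Σ1 = 5, Σ1/x = 341/280, Σ1/x·1/x = 30461/78400.
Moment sums: Σy = 3, Σ1/x·y = 3/4.
Normal equations: [[5, 341/280]; [341/280, 30461/78400]]·[α, β]ᵀ = [3, 3/4]ᵀ.
Eliminating β: (30461/78400)·(row 1) − (341/280)·(row 2) gives (4503/9800)·α = (30461/78400)·3 − (341/280)·(3/4) = 19773/78400, so α = 6591/12008.
Then β = ((3/4) − (341/280)·(6591/12008))/(30461/78400) = 315/1501.
At x = 1: ŷ = (6591/12008)·(1) + (315/1501)·(1) = 9111/12008.

ŷ = 0.759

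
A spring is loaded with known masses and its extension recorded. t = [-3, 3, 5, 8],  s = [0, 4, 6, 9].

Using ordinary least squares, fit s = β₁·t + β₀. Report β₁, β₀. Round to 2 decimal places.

β₁ = 0.81, β₀ = 2.13

Setting ∂/∂β₁ … = 0 gives: 107·β₁ + 13·β₀ = 114;  13·β₁ + 4·β₀ = 19.
(Σt·t = 107, Σt = 13, Σ1 = 4, Σt·s = 114, Σs = 19.)
det = 107·4 − 13² = 259.
β₁ = (114·4 − 13·19)/259 = 209/259; β₀ = (107·19 − 13·114)/259 = 551/259.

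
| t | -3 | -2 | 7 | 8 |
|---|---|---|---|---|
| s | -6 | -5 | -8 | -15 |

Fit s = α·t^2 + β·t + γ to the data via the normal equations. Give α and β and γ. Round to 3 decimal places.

Entries of MᵀM: Σt^2·t^2 = 6594, Σt^2·t = 820, Σt^2 = 126, Σt·t = 126, Σt = 10, Σ1 = 4.
Moment sums: Σt^2·s = -1426, Σt·s = -148, Σs = -34.
So MᵀM·[α, β, γ]ᵀ = Mᵀs: [[6594, 820, 126]; [820, 126, 10]; [126, 10, 4]]·[α, β, γ]ᵀ = [-1426, -148, -34]ᵀ.
Row-reducing yields α = -2/5, β = 139/101, γ = 333/505.

α = -0.400, β = 1.376, γ = 0.659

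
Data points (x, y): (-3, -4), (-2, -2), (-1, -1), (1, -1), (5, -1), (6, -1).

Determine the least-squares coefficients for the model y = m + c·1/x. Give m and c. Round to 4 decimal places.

The normal equations are: 6·m + (-7/15)·c = -10;  (-7/15)·m + (1093/450)·c = 59/30.
(Σ1 = 6, Σ1/x = -7/15, Σ1/x·1/x = 1093/450, Σy = -10, Σ1/x·y = 59/30.)
det = 6·(1093/450) − (-7/15)² = 646/45.
m = ((-10)·(1093/450) − (-7/15)·(59/30))/(646/45) = -10517/6460; c = (6·(59/30) − (-7/15)·(-10))/(646/45) = 321/646.

m = -1.6280, c = 0.4969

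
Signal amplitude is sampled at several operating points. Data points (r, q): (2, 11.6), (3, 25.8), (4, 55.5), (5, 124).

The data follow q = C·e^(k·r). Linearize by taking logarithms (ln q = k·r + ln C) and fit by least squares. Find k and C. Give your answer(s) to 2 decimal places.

k = 0.79, C = 2.41

Let Y = ln q. Fitting Y = k·r + ln C by least squares:
Σr = 14.0000, Σ(r)² = 54.0000, Σln q = 14.5380, Σr·ln q = 54.8201.
Equations: 54.0000·k + 14.0000·ln C = 54.8201;  14.0000·k + 4·ln C = 14.5380.
Solving (det = 20.0000): k = 0.78738, ln C = 0.87867, so C = exp(0.87867) = 2.40769.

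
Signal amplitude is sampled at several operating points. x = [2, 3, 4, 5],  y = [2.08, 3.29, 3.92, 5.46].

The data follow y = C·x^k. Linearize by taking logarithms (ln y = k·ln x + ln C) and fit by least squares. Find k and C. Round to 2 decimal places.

With ln yᵢ as the transformed response and ln xᵢ as the regressor:
Σln x = 4.7875, Σ(ln x)² = 6.1995, Σln y = 4.9868, Σln x·ln y = 6.4417.
Equations: 6.1995·k + 4.7875·ln C = 6.4417;  4.7875·k + 4·ln C = 4.9868.
Slope k = (n·Σln x·ln y − Σln x·Σln y)/(n·Σ(ln x)² − (Σln x)²) = (4·6.4417 − 4.7875·4.9868)/1.8779 = 1.00780; ln C = (Σln y − k·Σln x)/n = 0.04050, so C = exp(0.04050) = 1.04133.

k = 1.01, C = 1.04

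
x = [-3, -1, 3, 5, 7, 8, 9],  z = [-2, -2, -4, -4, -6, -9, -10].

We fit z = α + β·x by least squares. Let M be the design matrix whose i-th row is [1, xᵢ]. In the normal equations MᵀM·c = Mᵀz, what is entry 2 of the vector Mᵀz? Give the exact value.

-228

Entry 2 ↔ basis x, so (Mᵀz)_{2} = Σᵢ (x)·zᵢ = (-3)·(-2) + (-1)·(-2) + (3)·(-4) + (5)·(-4) + (7)·(-6) + (8)·(-9) + (9)·(-10) = -228.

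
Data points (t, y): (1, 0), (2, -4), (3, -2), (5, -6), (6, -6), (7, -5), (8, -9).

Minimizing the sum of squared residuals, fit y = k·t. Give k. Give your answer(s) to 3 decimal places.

Compute the Gram sums: Σt·t = 188.
And Σt·y = -187.
Normal equations: [[188]]·[k]ᵀ = [-187]ᵀ.
k = (-187)/188 = -0.994681.

k = -0.995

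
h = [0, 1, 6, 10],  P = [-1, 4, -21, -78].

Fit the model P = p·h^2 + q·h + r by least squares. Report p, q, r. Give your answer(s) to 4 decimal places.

p = -1.1021, q = 3.1748, r = 0.2545

Compute the Gram sums: Σh^2·h^2 = 11297, Σh^2·h = 1217, Σh^2 = 137, Σh·h = 137, Σh = 17, Σ1 = 4.
For MᵀP: Σh^2·P = -8552, Σh·P = -902, ΣP = -96.
Row-reducing yields p = -3637/3300, q = 10477/3300, r = 14/55.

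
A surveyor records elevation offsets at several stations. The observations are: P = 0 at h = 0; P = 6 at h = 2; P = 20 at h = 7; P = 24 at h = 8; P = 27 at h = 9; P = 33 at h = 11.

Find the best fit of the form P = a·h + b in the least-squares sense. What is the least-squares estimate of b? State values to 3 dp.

b = -0.110

AᵀA·[a, b]ᵀ = AᵀP reads: 319·a + 37·b = 950;  37·a + 6·b = 110.
Determinant 319·6 − 37² = 545.
a = (950·6 − 37·110)/545 = 326/109; b = (319·110 − 37·950)/545 = -12/109.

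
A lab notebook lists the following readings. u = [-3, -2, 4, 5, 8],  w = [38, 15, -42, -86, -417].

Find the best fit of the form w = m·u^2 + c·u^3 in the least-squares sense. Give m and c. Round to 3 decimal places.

From the data, Σu^2·u^2 = 5074, Σu^2·u^3 = 36642, Σu^3·u^3 = 282658.
Moment sums: Σu^2·w = -29108, Σu^3·w = -228088.
So AᵀA·[m, c]ᵀ = Aᵀw: [[5074, 36642]; [36642, 282658]]·[m, c]ᵀ = [-29108, -228088]ᵀ.
Determinant 5074·282658 − 36642² = 91570528.
m = ((-29108)·282658 − 36642·(-228088))/91570528 = 524159/369236; c = (5074·(-228088) − 36642·(-29108))/91570528 = -11342897/11446316.

m = 1.420, c = -0.991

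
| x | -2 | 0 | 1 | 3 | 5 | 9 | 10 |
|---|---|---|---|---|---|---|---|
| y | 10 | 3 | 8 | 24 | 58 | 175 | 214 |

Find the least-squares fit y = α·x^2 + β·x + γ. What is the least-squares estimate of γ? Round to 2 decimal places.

Forming MᵀM = [[17284, 1874, 220]; [1874, 220, 26]; [220, 26, 7]] and Mᵀy = [37289, 4065, 492]ᵀ gives MᵀM·[α, β, γ]ᵀ = Mᵀy.
Solving the 3×3 system (Gaussian elimination) gives α = 42671/21126, β = 52835/63378, γ = 117529/31689.

γ = 3.71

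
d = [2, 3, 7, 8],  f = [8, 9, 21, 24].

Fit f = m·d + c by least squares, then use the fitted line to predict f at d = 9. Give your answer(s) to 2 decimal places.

Normal-equation sums: Σd·d = 126, Σd = 20, Σ1 = 4.
Moment sums: Σd·f = 382, Σf = 62.
det = 126·4 − 20² = 104.
m = (382·4 − 20·62)/104 = 36/13; c = (126·62 − 20·382)/104 = 43/26.
At d = 9: f̂ = (36/13)·(9) + (43/26)·(1) = 691/26.

f̂ = 26.58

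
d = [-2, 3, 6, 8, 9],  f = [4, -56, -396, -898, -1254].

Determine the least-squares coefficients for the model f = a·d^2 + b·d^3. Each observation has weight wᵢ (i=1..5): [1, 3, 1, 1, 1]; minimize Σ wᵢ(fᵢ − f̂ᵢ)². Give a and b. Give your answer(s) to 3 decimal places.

Entries of MᵀWM: Σwᵢ·d^2·d^2 = 12212, Σwᵢ·d^2·d^3 = 100290, Σwᵢ·d^3·d^3 = 842492.
And Σwᵢ·d^2·f = -174798, Σwᵢ·d^3·f = -1464046.
MᵀWM·[a, b]ᵀ = MᵀWf becomes [[12212, 100290]; [100290, 842492]]·[a, b]ᵀ = [-174798, -1464046]ᵀ.
Δ = 12212·842492 − 100290² = 230428204.
a = ((-174798)·842492 − 100290·(-1464046))/230428204 = -109185819/57607051; b = (12212·(-1464046) − 100290·(-174798))/230428204 = -87109583/57607051.

a = -1.895, b = -1.512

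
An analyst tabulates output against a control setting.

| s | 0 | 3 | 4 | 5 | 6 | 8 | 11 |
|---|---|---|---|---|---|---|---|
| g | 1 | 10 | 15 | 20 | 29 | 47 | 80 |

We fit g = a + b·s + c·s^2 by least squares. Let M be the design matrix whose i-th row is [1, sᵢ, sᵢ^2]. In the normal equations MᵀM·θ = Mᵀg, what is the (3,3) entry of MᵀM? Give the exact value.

20995

Row 3 ↔ basis s^2, column 3 ↔ basis s^2, so (MᵀM)_{3,3} = Σᵢ (s^2)·(s^2) = (0)·(0) + (9)·(9) + (16)·(16) + (25)·(25) + (36)·(36) + (64)·(64) + (121)·(121) = 20995.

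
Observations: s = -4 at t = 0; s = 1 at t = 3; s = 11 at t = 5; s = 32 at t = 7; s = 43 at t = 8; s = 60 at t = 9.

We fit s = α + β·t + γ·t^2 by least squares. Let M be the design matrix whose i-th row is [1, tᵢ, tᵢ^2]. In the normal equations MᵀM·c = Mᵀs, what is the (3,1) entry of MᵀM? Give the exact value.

228

Row 3 ↔ basis t^2, column 1 ↔ basis 1, so (MᵀM)_{3,1} = Σᵢ t^2 = (0)·(1) + (9)·(1) + (25)·(1) + (49)·(1) + (64)·(1) + (81)·(1) = 228.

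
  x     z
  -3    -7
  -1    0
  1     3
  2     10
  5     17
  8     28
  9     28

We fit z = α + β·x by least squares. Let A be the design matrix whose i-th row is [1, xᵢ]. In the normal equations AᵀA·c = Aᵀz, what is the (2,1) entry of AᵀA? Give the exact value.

21

Row 2 ↔ basis x, column 1 ↔ basis 1, so (AᵀA)_{2,1} = Σᵢ x = (-3)·(1) + (-1)·(1) + (1)·(1) + (2)·(1) + (5)·(1) + (8)·(1) + (9)·(1) = 21.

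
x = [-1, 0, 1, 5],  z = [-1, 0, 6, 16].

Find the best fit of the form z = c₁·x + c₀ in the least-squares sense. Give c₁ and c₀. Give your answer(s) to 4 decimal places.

Normal-equation sums: Σx·x = 27, Σx = 5, Σ1 = 4.
For Aᵀz: Σx·z = 87, Σz = 21.
Δ = 27·4 − 5² = 83.
c₁ = (87·4 − 5·21)/83 = 243/83; c₀ = (27·21 − 5·87)/83 = 132/83.

c₁ = 2.9277, c₀ = 1.5904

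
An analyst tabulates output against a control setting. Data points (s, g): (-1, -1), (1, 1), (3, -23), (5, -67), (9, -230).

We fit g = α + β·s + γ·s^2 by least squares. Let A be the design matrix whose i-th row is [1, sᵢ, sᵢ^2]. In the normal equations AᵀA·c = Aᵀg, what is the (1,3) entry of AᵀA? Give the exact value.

117

Row 1 ↔ basis 1, column 3 ↔ basis s^2, so (AᵀA)_{1,3} = Σᵢ s^2 = (1)·(1) + (1)·(1) + (1)·(9) + (1)·(25) + (1)·(81) = 117.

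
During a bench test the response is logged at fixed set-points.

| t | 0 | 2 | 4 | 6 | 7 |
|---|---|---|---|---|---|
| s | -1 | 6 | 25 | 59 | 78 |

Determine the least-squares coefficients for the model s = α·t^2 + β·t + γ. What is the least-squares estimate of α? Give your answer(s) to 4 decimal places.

MᵀM·[α, β, γ]ᵀ = Mᵀs reads: 3969·α + 631·β + 105·γ = 6370;  631·α + 105·β + 19·γ = 1012;  105·α + 19·β + 5·γ = 167.
(Σt^2·t^2 = 3969, Σt^2·t = 631, Σt^2 = 105, Σt·t = 105, Σt = 19, Σ1 = 5, Σt^2·s = 6370, Σt·s = 1012, Σs = 167.)
Solving the 3×3 system (Gaussian elimination) gives α = 7937/5044, β = 1897/5044, γ = -1354/1261.

α = 1.5736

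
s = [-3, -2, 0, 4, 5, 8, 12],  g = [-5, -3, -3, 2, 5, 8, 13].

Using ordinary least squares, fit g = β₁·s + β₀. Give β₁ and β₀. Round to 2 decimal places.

The normal system MᵀM·[β₁, β₀]ᵀ = Mᵀg is [[262, 24]; [24, 7]]·[β₁, β₀]ᵀ = [274, 17]ᵀ.
Eliminating β₀: 7·(row 1) − 24·(row 2) gives 1258·β₁ = 7·274 − 24·17 = 1510, so β₁ = 755/629.
Then β₀ = (17 − 24·(755/629))/7 = -1061/629.

β₁ = 1.20, β₀ = -1.69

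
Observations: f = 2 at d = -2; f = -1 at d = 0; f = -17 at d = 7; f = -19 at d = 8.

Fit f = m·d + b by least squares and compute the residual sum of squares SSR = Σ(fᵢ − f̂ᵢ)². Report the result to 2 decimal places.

Normal-equation sums: Σd·d = 117, Σd = 13, Σ1 = 4.
Moment sums: Σd·f = -275, Σf = -35.
So AᵀA·[m, b]ᵀ = Aᵀf: [[117, 13]; [13, 4]]·[m, b]ᵀ = [-275, -35]ᵀ.
Δ = 117·4 − 13² = 299.
m = ((-275)·4 − 13·(-35))/299 = -645/299; b = (117·(-35) − 13·(-275))/299 = -40/23.
Residuals: -172/299, 17/23, -48/299, -1/299; SSR = 270/299.

SSR = 0.90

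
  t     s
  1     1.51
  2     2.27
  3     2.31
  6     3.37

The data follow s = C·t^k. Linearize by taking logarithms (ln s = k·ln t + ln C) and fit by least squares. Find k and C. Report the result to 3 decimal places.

Taking logs, ln s = k·ln t + ln C, so regress ln s on ln t.
XᵀX = [[4.8978, 3.5835]; [3.5835, 4]], rhs = [3.6649, 3.2840]ᵀ  (here Σln t = 3.5835, Σ(ln t)² = 4.8978, Σln s = 3.2840, Σln t·ln s = 3.6649).
Δ = 4.8978·4 − (3.5835)² = 6.7496; k = (3.6649·4 − 3.5835·3.2840)/6.7496 = 0.42832, ln C = (4.8978·3.2840 − 3.5835·3.6649)/6.7496 = 0.43728, so C = exp(0.43728) = 1.54850.

k = 0.428, C = 1.548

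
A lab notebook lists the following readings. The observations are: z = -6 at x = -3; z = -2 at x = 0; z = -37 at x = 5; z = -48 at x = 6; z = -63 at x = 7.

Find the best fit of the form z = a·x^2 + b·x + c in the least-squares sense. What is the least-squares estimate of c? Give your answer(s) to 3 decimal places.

Forming MᵀM = [[4403, 657, 119]; [657, 119, 15]; [119, 15, 5]] and Mᵀz = [-5794, -896, -156]ᵀ gives MᵀM·[a, b, c]ᵀ = Mᵀz.
Row-reducing yields a = -32011/32799, b = -19976/10933, c = -81683/32799.

c = -2.490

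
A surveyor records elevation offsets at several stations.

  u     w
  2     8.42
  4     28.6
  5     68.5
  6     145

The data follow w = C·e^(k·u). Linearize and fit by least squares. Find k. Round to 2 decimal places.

k = 0.71

Let Y = ln w. Fitting Y = k·u + ln C by least squares:
Σu = 17.0000, Σ(u)² = 81.0000, Σln w = 14.6876, Σu·ln w = 68.6694.
Equations: 81.0000·k + 17.0000·ln C = 68.6694;  17.0000·k + 4·ln C = 14.6876.
Solving (det = 35.0000): k = 0.71396, ln C = 0.63755.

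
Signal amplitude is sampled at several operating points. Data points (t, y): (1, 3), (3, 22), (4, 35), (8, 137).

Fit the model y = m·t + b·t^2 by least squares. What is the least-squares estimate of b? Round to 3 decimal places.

Setting ∂/∂m … = 0 gives: 90·m + 604·b = 1305;  604·m + 4434·b = 9529.
Δ = 90·4434 − 604² = 34244.
m = (1305·4434 − 604·9529)/34244 = 15427/17122; b = (90·9529 − 604·1305)/34244 = 34695/17122.

b = 2.026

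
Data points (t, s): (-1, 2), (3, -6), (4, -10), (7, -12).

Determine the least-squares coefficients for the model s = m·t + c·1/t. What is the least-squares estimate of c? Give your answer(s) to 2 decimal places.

c = -0.54

Compute the Gram sums: Σt·t = 75, Σt·1/t = 4, Σ1/t·1/t = 8425/7056.
For Mᵀs: Σt·s = -144, Σ1/t·s = -115/14.
So MᵀM·[m, c]ᵀ = Mᵀs: [[75, 4]; [4, 8425/7056]]·[m, c]ᵀ = [-144, -115/14]ᵀ.
Δ = 75·(8425/7056) − 4² = 172993/2352.
m = ((-144)·(8425/7056) − 4·(-115/14))/(172993/2352) = -327120/172993; c = (75·(-115/14) − 4·(-144))/(172993/2352) = -94248/172993.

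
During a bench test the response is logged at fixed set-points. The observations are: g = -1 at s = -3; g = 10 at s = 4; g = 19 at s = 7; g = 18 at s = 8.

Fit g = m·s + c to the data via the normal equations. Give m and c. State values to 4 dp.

m = 1.8378, c = 4.1486

From the data, Σs·s = 138, Σs = 16, Σ1 = 4.
Moment sums: Σs·g = 320, Σg = 46.
Normal equations: [[138, 16]; [16, 4]]·[m, c]ᵀ = [320, 46]ᵀ.
Δ = 138·4 − 16² = 296.
m = (320·4 − 16·46)/296 = 68/37; c = (138·46 − 16·320)/296 = 307/74.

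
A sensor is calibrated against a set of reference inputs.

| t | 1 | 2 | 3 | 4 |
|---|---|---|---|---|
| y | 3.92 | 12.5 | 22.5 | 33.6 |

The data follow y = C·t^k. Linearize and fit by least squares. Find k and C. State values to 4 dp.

With ln yᵢ as the transformed response and ln tᵢ as the regressor:
XᵀX = [[3.6092, 3.1781]; [3.1781, 4]], rhs = [10.0434, 10.5199]ᵀ  (here Σln t = 3.1781, Σ(ln t)² = 3.6092, Σln y = 10.5199, Σln t·ln y = 10.0434).
Solving (det = 4.3368): k = 1.55436, ln C = 1.39501, so C = exp(1.39501) = 4.03501.

k = 1.5544, C = 4.0350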